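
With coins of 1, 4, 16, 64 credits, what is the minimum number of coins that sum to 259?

Greedy: take as many of the largest coin as possible, then repeat with the remainder.
259 = 4×64 + 3×1
Total coins = 4 + 3 = 7

7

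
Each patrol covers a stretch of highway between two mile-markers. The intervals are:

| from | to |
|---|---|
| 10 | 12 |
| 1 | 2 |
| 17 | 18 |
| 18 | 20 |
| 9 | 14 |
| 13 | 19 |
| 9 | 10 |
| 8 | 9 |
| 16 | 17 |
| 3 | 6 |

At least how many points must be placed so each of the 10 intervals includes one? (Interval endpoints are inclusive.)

6

Process intervals by earliest right end; each time one isn't hit yet, stab at its right endpoint.
By right end: [1,2]  [3,6]  [8,9]  [9,10]  [10,12]  [9,14]  [16,17]  [17,18]  [13,19]  [18,20]
[1,2] uncovered → point at 2; [3,6] uncovered → point at 6; [8,9] uncovered → point at 9; [10,12] uncovered → point at 12; [16,17] uncovered → point at 17; [18,20] uncovered → point at 20.
Points: 2, 6, 9, 12, 17, 20 (6 total).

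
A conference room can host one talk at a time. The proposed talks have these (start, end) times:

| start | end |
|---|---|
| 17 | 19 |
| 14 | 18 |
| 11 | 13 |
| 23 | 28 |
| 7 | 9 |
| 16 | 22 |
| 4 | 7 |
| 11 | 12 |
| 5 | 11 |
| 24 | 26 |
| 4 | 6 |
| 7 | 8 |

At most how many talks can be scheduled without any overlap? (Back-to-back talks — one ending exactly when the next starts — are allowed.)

Greedy by earliest finish: after sorting by end time, pick each interval compatible with the last pick.
By end time: (4,6), (4,7), (7,8), (7,9), (5,11), (11,12), (11,13), (14,18), (17,19), (16,22), (24,26), (23,28).
Pick (4,6); next start ≥ 6 → (7,8); next start ≥ 8 → (11,12); next start ≥ 12 → (14,18); next start ≥ 18 → (24,26).
Selected 5 talks.

5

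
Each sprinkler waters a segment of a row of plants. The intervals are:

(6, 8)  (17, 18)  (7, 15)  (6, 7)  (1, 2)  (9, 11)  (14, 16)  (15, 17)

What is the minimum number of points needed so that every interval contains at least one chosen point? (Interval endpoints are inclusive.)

Process intervals by earliest right end; each time one isn't hit yet, stab at its right endpoint.
Sorted: [1,2] [6,7] [6,8] [9,11] [7,15] [14,16] [15,17] [17,18]
{[1,2]} hit by 2; {[6,7],[6,8]} hit by 7; {[9,11],[7,15]} hit by 11; {[14,16],[15,17]} hit by 16; {[17,18]} hit by 18.
Points: 2, 7, 11, 16, 18 (5 total).

5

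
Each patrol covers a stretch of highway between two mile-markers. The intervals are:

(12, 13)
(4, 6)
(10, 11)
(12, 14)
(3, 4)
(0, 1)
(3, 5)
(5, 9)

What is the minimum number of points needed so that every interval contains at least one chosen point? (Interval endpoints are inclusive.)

Sorted: [0,1] [3,4] [3,5] [4,6] [5,9] [10,11] [12,13] [12,14]
{[0,1]} hit by 1; {[3,4],[3,5],[4,6]} hit by 4; {[5,9]} hit by 9; {[10,11]} hit by 11; {[12,13],[12,14]} hit by 13.
Points: 1, 4, 9, 11, 13 (5 total).

5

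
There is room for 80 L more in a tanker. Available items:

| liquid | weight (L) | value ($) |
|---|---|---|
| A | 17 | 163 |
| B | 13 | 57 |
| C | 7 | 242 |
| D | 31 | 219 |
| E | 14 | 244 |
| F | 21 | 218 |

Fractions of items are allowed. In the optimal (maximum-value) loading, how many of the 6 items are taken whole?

Greedy by value/weight ratio, highest first.
Order: C (242/7=34.57) > E (244/14=17.43) > F (218/21=10.38) > A (163/17=9.59) > D (219/31=7.06) > B (57/13=4.38)
Fill: take C (7 @ 242) → take E (14 @ 244) → take F (21 @ 218) → take A (17 @ 163) → take 21/31 of D → 148.35; 80/80 used.
4 item(s) taken whole; one partial (take 21/31 of D).

4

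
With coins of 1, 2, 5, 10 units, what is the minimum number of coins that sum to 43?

43 = 4×10 + 1×2 + 1×1
Total coins = 4 + 1 + 1 = 6

6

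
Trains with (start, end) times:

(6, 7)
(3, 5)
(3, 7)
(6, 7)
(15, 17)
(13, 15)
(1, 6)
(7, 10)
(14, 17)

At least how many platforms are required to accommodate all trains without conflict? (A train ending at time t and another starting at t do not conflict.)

Events (time:±→running): 1:+→1 3:+→2 3:+→3 … peak 3.

3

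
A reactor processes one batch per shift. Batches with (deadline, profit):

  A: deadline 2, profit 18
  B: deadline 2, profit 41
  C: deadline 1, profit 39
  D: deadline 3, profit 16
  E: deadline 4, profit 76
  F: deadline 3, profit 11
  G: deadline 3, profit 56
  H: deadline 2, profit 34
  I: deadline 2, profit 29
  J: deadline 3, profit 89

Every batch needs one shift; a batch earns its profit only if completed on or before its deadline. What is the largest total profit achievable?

262

Profit order: J=89 E=76 G=56 B=41 C=39 H=34 I=29 A=18 D=16 F=11
Assign: J→slot 3, E→slot 4, G→slot 2, B→slot 1, C skipped, H skipped, I skipped, A skipped, D skipped, F skipped.
Slots: [1:B] [2:G] [3:J] [4:E]
Profit = 41 + 56 + 89 + 76 = 262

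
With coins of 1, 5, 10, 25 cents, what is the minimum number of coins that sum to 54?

6

54 − 2×25→4 − 4×1→0
Total coins = 2 + 4 = 6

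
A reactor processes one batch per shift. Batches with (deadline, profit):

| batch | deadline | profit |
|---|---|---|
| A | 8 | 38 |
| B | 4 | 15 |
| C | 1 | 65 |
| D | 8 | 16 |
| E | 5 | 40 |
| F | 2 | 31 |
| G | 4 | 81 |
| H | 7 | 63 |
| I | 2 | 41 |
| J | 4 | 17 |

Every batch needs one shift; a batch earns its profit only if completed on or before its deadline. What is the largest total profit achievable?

By profit: G(d4,81), C(d1,65), H(d7,63), I(d2,41), E(d5,40), A(d8,38), F(d2,31), J(d4,17), D(d8,16), B(d4,15)
G→slot 4; C→slot 1; H→slot 7; I→slot 2; E→slot 5; A→slot 8; F skipped; J→slot 3; D→slot 6; B skipped.
Profit = 65 + 41 + 17 + 81 + 40 + 16 + 63 + 38 = 361

361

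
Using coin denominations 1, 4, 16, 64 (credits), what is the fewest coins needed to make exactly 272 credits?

5

Use the largest denomination that fits, subtract, and repeat.
272 − 4×64→16 − 1×16→0
Total coins = 4 + 1 = 5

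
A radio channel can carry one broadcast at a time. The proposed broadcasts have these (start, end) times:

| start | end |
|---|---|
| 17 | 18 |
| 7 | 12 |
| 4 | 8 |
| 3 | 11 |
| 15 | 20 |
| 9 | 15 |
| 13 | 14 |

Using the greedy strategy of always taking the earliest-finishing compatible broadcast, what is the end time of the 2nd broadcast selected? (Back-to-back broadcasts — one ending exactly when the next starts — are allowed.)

Order by finish time; keep every interval that doesn't clash with the previous kept one.
Sorted by end: (4,8)  (3,11)  (7,12)  (13,14)  (9,15)  (17,18)  (15,20)
take (4,8); skip (3,11); take (13,14); take (17,18).
Selected: (4,8) (13,14) (17,18)

14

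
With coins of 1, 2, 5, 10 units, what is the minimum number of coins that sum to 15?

Greedy: take as many of the largest coin as possible, then repeat with the remainder.
15 − 1×10→5 − 1×5→0
Total coins = 1 + 1 = 2

2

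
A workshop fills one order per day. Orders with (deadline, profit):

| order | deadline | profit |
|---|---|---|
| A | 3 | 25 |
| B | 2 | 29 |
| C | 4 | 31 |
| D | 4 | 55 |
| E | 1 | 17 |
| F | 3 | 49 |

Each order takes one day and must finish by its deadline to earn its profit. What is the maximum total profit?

Take jobs in profit order; each goes to the latest open slot no later than its deadline.
Profit order: D=55 F=49 C=31 B=29 A=25 E=17
Assign: D→slot 4, F→slot 3, C→slot 2, B→slot 1, A skipped, E skipped.
Slots: [1:B] [2:C] [3:F] [4:D]
Profit = 29 + 31 + 49 + 55 = 164

164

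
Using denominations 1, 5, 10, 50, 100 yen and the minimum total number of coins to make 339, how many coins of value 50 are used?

0

Use the largest denomination that fits, subtract, and repeat.
339 − 3×100→39 − 3×10→9 − 1×5→4 − 4×1→0
Count of 50: 0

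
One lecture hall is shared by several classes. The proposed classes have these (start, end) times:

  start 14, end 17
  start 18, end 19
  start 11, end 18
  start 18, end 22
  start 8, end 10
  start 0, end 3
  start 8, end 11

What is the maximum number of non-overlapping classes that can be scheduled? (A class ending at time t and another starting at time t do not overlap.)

Sort by end time and greedily take each interval whose start is ≥ the last chosen end.
Sorted by end: (0,3)  (8,10)  (8,11)  (14,17)  (11,18)  (18,19)  (18,22)
take (0,3); take (8,10); take (14,17); take (18,19); skip (18,22).
Selected 4 classes.

4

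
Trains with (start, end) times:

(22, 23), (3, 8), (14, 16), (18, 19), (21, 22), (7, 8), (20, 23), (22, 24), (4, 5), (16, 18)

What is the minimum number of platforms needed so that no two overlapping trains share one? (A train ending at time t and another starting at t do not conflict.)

Events (time:±→running): 3:+→1 4:+→2 5:-→1 7:+→2 8:-→1 8:-→0 14:+→1 16:-→0 16:+→1 18:-→0 18:+→1 19:-→0 20:+→1 21:+→2 22:-→1 22:+→2 22:+→3 … peak 3.

3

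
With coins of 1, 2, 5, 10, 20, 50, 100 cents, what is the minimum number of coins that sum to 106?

3

Greedy: take as many of the largest coin as possible, then repeat with the remainder.
106 − 1×100→6 − 1×5→1 − 1×1→0
Total coins = 1 + 1 + 1 = 3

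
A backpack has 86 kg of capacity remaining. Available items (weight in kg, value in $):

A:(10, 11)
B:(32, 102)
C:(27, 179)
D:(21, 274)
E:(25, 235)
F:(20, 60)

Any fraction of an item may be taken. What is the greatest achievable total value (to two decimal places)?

729.44

Greedy by value/weight ratio, highest first.
Ratios (sorted): D 13.05, E 9.40, C 6.63, B 3.19, F 3.00, A 1.10
take D (21 @ 274); take E (25 @ 235); take C (27 @ 179); take 13/32 of B → 41.44. Capacity used 86/86.
Total value = 729.44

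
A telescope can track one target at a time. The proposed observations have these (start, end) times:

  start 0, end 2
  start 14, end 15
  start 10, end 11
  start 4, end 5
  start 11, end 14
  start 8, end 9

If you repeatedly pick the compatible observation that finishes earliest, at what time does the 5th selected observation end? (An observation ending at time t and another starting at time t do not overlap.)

14

Sorted by end: (0,2)  (4,5)  (8,9)  (10,11)  (11,14)  (14,15)
take (0,2); take (4,5); take (8,9); take (10,11); take (11,14); take (14,15).
Selected: (0,2) (4,5) (8,9) (10,11) (11,14) (14,15)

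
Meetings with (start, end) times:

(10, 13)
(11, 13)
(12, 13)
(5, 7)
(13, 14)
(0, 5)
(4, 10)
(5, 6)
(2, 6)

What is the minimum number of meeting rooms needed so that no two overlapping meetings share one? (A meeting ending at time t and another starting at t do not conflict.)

4

The answer is the maximum number of intervals overlapping at any instant.
starts: [0, 2, 4, 5, 5, 10, 11, 12, 13]
ends:   [5, 6, 6, 7, 10, 13, 13, 13, 14]
s0→1 s2→2 s4→3 e5→2 s5→3 s5→4  — peak 4.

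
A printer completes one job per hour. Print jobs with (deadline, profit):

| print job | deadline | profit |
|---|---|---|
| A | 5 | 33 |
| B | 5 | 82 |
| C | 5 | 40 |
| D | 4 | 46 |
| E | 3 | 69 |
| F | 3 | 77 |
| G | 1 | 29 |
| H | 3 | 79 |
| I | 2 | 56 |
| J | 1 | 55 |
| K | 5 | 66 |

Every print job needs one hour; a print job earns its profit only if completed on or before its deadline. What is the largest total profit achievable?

Profit order: B=82 H=79 F=77 E=69 K=66 I=56 J=55 D=46 C=40 A=33 G=29
Assign: B→slot 5, H→slot 3, F→slot 2, E→slot 1, K→slot 4, I skipped, J skipped, D skipped, C skipped, A skipped, G skipped.
Slots: [1:E] [2:F] [3:H] [4:K] [5:B]
Profit = 69 + 77 + 79 + 66 + 82 = 373

373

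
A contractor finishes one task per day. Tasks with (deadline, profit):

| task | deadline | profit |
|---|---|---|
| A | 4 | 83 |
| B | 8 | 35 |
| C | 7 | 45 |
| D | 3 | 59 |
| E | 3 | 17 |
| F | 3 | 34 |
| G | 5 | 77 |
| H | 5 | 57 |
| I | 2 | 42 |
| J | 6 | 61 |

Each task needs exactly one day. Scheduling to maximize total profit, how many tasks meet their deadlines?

8

Profit order: A=83 G=77 J=61 D=59 H=57 C=45 I=42 B=35 F=34 E=17
Assign: A→slot 4, G→slot 5, J→slot 6, D→slot 3, H→slot 2, C→slot 7, I→slot 1, B→slot 8, F skipped, E skipped.
Slots: [1:I] [2:H] [3:D] [4:A] [5:G] [6:J] [7:C] [8:B]
8 of 10 scheduled.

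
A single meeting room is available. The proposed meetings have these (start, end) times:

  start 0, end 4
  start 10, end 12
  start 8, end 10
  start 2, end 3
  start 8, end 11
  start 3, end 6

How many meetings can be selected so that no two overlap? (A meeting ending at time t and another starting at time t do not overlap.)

Order by finish time; keep every interval that doesn't clash with the previous kept one.
Sorted by end: (2,3)  (0,4)  (3,6)  (8,10)  (8,11)  (10,12)
take (2,3); take (3,6); take (8,10); take (10,12).
Selected 4 meetings.

4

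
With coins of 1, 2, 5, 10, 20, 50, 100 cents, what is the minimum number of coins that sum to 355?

5

Use the largest denomination that fits, subtract, and repeat.
355 − 3×100→55 − 1×50→5 − 1×5→0
Total coins = 3 + 1 + 1 = 5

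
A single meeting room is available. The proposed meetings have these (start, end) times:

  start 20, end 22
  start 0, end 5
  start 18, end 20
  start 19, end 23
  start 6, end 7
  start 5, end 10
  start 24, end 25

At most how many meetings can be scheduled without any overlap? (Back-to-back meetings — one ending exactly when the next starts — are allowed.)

5

Sorted by end: (0,5)  (6,7)  (5,10)  (18,20)  (20,22)  (19,23)  (24,25)
take (0,5); take (6,7); take (18,20); take (20,22); take (24,25).
Selected 5 meetings.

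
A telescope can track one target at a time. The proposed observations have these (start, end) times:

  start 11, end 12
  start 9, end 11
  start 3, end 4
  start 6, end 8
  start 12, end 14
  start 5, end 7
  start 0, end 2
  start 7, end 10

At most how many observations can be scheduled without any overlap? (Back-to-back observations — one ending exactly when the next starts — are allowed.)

6

Sorted by end: (0,2)  (3,4)  (5,7)  (6,8)  (7,10)  (9,11)  (11,12)  (12,14)
take (0,2); take (3,4); take (5,7); take (7,10); take (11,12); take (12,14).
Selected 6 observations.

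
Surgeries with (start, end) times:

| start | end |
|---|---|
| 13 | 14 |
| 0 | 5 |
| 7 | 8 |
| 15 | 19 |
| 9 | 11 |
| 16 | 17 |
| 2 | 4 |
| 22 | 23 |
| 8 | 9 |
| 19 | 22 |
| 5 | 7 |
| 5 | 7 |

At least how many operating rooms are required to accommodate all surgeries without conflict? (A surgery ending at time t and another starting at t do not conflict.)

Count concurrent intervals with a sweep; the peak is the room count.
starts: [0, 2, 5, 5, 7, 8, 9, 13, 15, 16, 19, 22]
ends:   [4, 5, 7, 7, 8, 9, 11, 14, 17, 19, 22, 23]
s0→1 s2→2  — peak 2.

2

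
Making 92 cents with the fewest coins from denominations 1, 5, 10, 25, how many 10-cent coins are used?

1

92 = 3×25 + 1×10 + 1×5 + 2×1
Count of 10: 1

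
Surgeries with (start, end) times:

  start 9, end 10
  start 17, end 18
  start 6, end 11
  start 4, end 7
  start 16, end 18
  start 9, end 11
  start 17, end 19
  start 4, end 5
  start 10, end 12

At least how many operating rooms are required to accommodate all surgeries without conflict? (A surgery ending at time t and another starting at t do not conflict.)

Count concurrent intervals with a sweep; the peak is the room count.
starts: [4, 4, 6, 9, 9, 10, 16, 17, 17]
ends:   [5, 7, 10, 11, 11, 12, 18, 18, 19]
s4→1 s4→2 e5→1 s6→2 e7→1 s9→2 s9→3  — peak 3.

3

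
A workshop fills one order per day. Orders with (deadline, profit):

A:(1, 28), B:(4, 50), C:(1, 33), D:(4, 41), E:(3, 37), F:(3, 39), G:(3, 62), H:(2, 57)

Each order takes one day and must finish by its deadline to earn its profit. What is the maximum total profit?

By profit: G(d3,62), H(d2,57), B(d4,50), D(d4,41), F(d3,39), E(d3,37), C(d1,33), A(d1,28)
G→slot 3; H→slot 2; B→slot 4; D→slot 1; F skipped; E skipped; C skipped; A skipped.
Profit = 41 + 57 + 62 + 50 = 210

210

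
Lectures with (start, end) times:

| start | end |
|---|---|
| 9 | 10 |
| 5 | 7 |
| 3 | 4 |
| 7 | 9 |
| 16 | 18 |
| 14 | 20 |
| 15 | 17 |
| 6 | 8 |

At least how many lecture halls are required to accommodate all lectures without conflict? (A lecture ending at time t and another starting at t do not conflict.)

3

starts: [3, 5, 6, 7, 9, 14, 15, 16]
ends:   [4, 7, 8, 9, 10, 17, 18, 20]
s3→1 e4→0 s5→1 s6→2 e7→1 s7→2 e8→1 e9→0 s9→1 e10→0 s14→1 s15→2 s16→3  — peak 3.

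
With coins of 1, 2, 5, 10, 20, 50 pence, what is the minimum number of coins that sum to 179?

7

Use the largest denomination that fits, subtract, and repeat.
179 = 3×50 + 1×20 + 1×5 + 2×2
Total coins = 3 + 1 + 1 + 2 = 7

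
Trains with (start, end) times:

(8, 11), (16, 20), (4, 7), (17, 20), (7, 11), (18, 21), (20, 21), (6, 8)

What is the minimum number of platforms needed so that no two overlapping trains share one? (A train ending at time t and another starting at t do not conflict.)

3

Events (time:±→running): 4:+→1 6:+→2 7:-→1 7:+→2 8:-→1 8:+→2 11:-→1 11:-→0 16:+→1 17:+→2 18:+→3 … peak 3.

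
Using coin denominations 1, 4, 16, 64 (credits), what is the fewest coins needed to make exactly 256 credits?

4

Use the largest denomination that fits, subtract, and repeat.
256 − 4×64→0
Total coins = 4 = 4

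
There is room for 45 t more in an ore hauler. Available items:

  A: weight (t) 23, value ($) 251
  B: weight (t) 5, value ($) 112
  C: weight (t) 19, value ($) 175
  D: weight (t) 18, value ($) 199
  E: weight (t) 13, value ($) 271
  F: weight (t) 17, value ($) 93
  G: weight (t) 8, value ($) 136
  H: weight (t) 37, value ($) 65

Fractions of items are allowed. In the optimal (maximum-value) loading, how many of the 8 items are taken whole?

Sort by value per unit weight and fill in that order.
Order: B (112/5=22.40) > E (271/13=20.85) > G (136/8=17.00) > D (199/18=11.06) > A (251/23=10.91) > C (175/19=9.21) > F (93/17=5.47) > H (65/37=1.76)
Fill: take B (5 @ 112) → take E (13 @ 271) → take G (8 @ 136) → take D (18 @ 199) → take 1/23 of A → 10.91; 45/45 used.
4 item(s) taken whole; one partial (take 1/23 of A).

4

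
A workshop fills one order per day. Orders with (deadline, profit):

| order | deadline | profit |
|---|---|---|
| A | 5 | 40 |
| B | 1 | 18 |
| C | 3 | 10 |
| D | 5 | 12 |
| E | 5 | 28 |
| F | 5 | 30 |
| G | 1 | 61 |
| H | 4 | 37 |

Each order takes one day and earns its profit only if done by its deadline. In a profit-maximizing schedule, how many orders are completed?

5

By profit: G(d1,61), A(d5,40), H(d4,37), F(d5,30), E(d5,28), B(d1,18), D(d5,12), C(d3,10)
G→slot 1; A→slot 5; H→slot 4; F→slot 3; E→slot 2; B skipped; D skipped; C skipped.
5 of 8 scheduled.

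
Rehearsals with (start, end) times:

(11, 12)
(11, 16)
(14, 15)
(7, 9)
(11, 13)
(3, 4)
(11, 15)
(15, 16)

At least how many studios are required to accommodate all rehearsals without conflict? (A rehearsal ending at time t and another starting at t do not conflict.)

4

starts: [3, 7, 11, 11, 11, 11, 14, 15]
ends:   [4, 9, 12, 13, 15, 15, 16, 16]
s3→1 e4→0 s7→1 e9→0 s11→1 s11→2 s11→3 s11→4  — peak 4.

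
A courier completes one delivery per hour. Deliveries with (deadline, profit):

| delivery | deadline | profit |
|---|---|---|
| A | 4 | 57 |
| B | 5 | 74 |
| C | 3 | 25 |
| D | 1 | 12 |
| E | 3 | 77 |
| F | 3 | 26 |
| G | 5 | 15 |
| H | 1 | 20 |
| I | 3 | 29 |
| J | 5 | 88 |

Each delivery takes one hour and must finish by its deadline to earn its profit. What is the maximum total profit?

Profit order: J=88 E=77 B=74 A=57 I=29 F=26 C=25 H=20 G=15 D=12
Assign: J→slot 5, E→slot 3, B→slot 4, A→slot 2, I→slot 1, F skipped, C skipped, H skipped, G skipped, D skipped.
Slots: [1:I] [2:A] [3:E] [4:B] [5:J]
Profit = 29 + 57 + 77 + 74 + 88 = 325

325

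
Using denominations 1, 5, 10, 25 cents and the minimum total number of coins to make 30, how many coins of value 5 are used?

1

Greedy: take as many of the largest coin as possible, then repeat with the remainder.
30 − 1×25→5 − 1×5→0
Count of 5: 1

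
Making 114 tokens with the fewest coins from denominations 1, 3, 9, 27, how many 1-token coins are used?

0

114 = 4×27 + 2×3
Count of 1: 0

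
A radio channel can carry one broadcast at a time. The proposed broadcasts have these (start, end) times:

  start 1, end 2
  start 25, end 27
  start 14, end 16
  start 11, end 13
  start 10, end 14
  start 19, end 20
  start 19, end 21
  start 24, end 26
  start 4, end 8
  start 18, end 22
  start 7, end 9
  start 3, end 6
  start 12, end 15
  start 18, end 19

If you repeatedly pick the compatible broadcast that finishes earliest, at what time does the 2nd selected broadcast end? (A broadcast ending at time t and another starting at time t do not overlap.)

Sort by end time and greedily take each interval whose start is ≥ the last chosen end.
By end time: (1,2), (3,6), (4,8), (7,9), (11,13), (10,14), (12,15), (14,16), (18,19), (19,20), (19,21), (18,22), (24,26), (25,27).
Pick (1,2); next start ≥ 2 → (3,6); next start ≥ 6 → (7,9); next start ≥ 9 → (11,13); next start ≥ 13 → (14,16); next start ≥ 16 → (18,19); next start ≥ 19 → (19,20); next start ≥ 20 → (24,26).
Selected: (1,2) (3,6) (7,9) (11,13) (14,16) (18,19) (19,20) (24,26)

6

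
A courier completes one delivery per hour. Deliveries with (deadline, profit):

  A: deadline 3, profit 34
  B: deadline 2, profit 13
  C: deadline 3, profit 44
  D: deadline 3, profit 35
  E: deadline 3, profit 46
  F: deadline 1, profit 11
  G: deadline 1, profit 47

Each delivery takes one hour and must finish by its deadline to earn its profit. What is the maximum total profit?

137

Sort by profit descending; place each in the latest free slot ≤ its deadline.
By profit: G(d1,47), E(d3,46), C(d3,44), D(d3,35), A(d3,34), B(d2,13), F(d1,11)
G→slot 1; E→slot 3; C→slot 2; D skipped; A skipped; B skipped; F skipped.
Profit = 47 + 44 + 46 = 137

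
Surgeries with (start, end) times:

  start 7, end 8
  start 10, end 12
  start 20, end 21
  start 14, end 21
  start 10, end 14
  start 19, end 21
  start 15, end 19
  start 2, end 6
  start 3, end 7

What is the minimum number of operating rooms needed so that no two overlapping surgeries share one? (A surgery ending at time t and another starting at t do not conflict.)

3

Events (time:±→running): 2:+→1 3:+→2 6:-→1 7:-→0 7:+→1 8:-→0 10:+→1 10:+→2 12:-→1 14:-→0 14:+→1 15:+→2 19:-→1 19:+→2 20:+→3 … peak 3.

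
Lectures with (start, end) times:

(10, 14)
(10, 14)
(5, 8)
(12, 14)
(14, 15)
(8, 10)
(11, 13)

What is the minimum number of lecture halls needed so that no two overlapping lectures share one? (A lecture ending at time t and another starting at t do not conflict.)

4

Count concurrent intervals with a sweep; the peak is the room count.
starts: [5, 8, 10, 10, 11, 12, 14]
ends:   [8, 10, 13, 14, 14, 14, 15]
s5→1 e8→0 s8→1 e10→0 s10→1 s10→2 s11→3 s12→4  — peak 4.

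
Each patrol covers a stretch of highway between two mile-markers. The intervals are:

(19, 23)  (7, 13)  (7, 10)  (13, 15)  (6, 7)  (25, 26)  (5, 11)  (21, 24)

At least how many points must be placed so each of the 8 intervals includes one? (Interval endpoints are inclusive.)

Process intervals by earliest right end; each time one isn't hit yet, stab at its right endpoint.
Sorted: [6,7] [7,10] [5,11] [7,13] [13,15] [19,23] [21,24] [25,26]
{[6,7],[7,10],[5,11],[7,13]} hit by 7; {[13,15]} hit by 15; {[19,23],[21,24]} hit by 23; {[25,26]} hit by 26.
Points: 7, 15, 23, 26 (4 total).

4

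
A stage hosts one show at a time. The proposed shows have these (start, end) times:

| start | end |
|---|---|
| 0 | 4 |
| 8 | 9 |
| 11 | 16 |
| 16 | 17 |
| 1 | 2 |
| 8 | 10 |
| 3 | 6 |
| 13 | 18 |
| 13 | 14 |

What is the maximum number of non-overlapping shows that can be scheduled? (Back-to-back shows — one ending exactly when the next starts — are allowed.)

By end time: (1,2), (0,4), (3,6), (8,9), (8,10), (13,14), (11,16), (16,17), (13,18).
Pick (1,2); next start ≥ 2 → (3,6); next start ≥ 6 → (8,9); next start ≥ 9 → (13,14); next start ≥ 14 → (16,17).
Selected 5 shows.

5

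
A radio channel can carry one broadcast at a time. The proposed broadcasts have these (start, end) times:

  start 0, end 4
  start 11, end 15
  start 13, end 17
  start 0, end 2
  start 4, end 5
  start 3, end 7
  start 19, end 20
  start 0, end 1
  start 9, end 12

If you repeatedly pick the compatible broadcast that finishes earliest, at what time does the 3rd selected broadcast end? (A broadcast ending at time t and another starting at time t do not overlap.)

By end time: (0,1), (0,2), (0,4), (4,5), (3,7), (9,12), (11,15), (13,17), (19,20).
Pick (0,1); next start ≥ 1 → (4,5); next start ≥ 5 → (9,12); next start ≥ 12 → (13,17); next start ≥ 17 → (19,20).
Selected: (0,1) (4,5) (9,12) (13,17) (19,20)

12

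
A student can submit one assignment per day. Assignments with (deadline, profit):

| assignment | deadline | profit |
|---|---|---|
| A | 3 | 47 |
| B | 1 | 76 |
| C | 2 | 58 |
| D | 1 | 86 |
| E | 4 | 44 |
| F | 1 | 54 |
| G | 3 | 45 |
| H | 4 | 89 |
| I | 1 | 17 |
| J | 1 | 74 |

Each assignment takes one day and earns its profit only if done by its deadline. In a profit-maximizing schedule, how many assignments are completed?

4

By profit: H(d4,89), D(d1,86), B(d1,76), J(d1,74), C(d2,58), F(d1,54), A(d3,47), G(d3,45), E(d4,44), I(d1,17)
H→slot 4; D→slot 1; B skipped; J skipped; C→slot 2; F skipped; A→slot 3; G skipped; E skipped; I skipped.
4 of 10 scheduled.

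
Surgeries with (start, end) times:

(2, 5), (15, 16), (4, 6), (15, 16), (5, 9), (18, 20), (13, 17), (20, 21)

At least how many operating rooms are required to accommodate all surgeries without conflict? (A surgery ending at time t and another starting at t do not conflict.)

Count concurrent intervals with a sweep; the peak is the room count.
starts: [2, 4, 5, 13, 15, 15, 18, 20]
ends:   [5, 6, 9, 16, 16, 17, 20, 21]
s2→1 s4→2 e5→1 s5→2 e6→1 e9→0 s13→1 s15→2 s15→3  — peak 3.

3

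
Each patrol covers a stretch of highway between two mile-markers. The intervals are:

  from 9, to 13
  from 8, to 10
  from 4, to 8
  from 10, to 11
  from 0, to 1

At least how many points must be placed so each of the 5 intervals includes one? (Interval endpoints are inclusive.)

By right end: [0,1]  [4,8]  [8,10]  [10,11]  [9,13]
[0,1] uncovered → point at 1; [4,8] uncovered → point at 8; [10,11] uncovered → point at 11.
Points: 1, 8, 11 (3 total).

3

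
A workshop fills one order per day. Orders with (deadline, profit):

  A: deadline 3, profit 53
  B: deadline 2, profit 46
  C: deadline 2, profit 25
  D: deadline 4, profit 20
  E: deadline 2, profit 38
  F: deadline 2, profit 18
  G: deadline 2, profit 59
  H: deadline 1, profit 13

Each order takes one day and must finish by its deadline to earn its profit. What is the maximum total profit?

178

Profit order: G=59 A=53 B=46 E=38 C=25 D=20 F=18 H=13
Assign: G→slot 2, A→slot 3, B→slot 1, E skipped, C skipped, D→slot 4, F skipped, H skipped.
Slots: [1:B] [2:G] [3:A] [4:D]
Profit = 46 + 59 + 53 + 20 = 178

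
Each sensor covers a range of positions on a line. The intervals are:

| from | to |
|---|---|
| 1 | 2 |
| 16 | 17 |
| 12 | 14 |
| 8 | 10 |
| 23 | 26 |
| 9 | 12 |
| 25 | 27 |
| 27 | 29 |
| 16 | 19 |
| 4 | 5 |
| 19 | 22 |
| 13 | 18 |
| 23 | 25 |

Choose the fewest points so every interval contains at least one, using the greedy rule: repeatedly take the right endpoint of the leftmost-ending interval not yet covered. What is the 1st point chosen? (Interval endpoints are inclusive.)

2

Process intervals by earliest right end; each time one isn't hit yet, stab at its right endpoint.
Sorted: [1,2] [4,5] [8,10] [9,12] [12,14] [16,17] [13,18] [16,19] [19,22] [23,25] [23,26] [25,27] [27,29]
{[1,2]} hit by 2; {[4,5]} hit by 5; {[8,10],[9,12]} hit by 10; {[12,14]} hit by 14; {[16,17],[13,18],[16,19]} hit by 17; {[19,22]} hit by 22; {[23,25],[23,26],[25,27]} hit by 25; {[27,29]} hit by 29.
Points: 2, 5, 10, 14, 17, 22, 25, 29 (8 total).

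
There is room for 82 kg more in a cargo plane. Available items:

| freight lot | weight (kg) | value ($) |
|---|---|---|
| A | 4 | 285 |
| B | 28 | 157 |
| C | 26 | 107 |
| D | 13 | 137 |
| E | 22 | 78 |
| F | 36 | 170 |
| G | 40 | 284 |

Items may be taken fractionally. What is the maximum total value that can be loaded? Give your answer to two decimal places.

Greedy by value/weight ratio, highest first.
Ratios (sorted): A 71.25, D 10.54, G 7.10, B 5.61, F 4.72, C 4.12, E 3.55
take A (4 @ 285); take D (13 @ 137); take G (40 @ 284); take 25/28 of B → 140.18. Capacity used 82/82.
Total value = 846.18

846.18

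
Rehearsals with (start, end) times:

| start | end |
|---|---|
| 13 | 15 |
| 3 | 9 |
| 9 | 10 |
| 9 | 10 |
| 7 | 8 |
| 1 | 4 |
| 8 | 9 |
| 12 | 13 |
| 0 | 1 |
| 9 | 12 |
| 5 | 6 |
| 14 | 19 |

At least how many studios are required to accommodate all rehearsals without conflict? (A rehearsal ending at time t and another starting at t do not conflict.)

3

Events (time:±→running): 0:+→1 1:-→0 1:+→1 3:+→2 4:-→1 5:+→2 6:-→1 7:+→2 8:-→1 8:+→2 9:-→1 9:-→0 9:+→1 9:+→2 9:+→3 … peak 3.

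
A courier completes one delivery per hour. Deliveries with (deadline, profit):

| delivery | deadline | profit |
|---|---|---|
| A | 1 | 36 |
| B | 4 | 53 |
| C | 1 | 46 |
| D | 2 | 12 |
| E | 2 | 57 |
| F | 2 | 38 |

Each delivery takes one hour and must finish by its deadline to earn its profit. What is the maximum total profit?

156

Sort by profit descending; place each in the latest free slot ≤ its deadline.
By profit: E(d2,57), B(d4,53), C(d1,46), F(d2,38), A(d1,36), D(d2,12)
E→slot 2; B→slot 4; C→slot 1; F skipped; A skipped; D skipped.
Profit = 46 + 57 + 53 = 156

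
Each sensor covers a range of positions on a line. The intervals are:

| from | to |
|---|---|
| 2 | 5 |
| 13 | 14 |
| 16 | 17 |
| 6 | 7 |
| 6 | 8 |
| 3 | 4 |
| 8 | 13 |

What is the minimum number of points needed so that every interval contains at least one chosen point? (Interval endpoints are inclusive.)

By right end: [3,4]  [2,5]  [6,7]  [6,8]  [8,13]  [13,14]  [16,17]
[3,4] uncovered → point at 4; [6,7] uncovered → point at 7; [8,13] uncovered → point at 13; [16,17] uncovered → point at 17.
Points: 4, 7, 13, 17 (4 total).

4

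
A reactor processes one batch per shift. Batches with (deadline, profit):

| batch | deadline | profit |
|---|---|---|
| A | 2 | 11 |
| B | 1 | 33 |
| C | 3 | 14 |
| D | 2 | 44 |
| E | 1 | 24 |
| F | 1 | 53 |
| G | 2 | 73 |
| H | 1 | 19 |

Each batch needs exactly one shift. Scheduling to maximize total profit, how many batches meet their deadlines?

Sort by profit descending; place each in the latest free slot ≤ its deadline.
By profit: G(d2,73), F(d1,53), D(d2,44), B(d1,33), E(d1,24), H(d1,19), C(d3,14), A(d2,11)
G→slot 2; F→slot 1; D skipped; B skipped; E skipped; H skipped; C→slot 3; A skipped.
3 of 8 scheduled.

3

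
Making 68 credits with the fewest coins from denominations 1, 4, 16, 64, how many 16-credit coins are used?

0

68 − 1×64→4 − 1×4→0
Count of 16: 0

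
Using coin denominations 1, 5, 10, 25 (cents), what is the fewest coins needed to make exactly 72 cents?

6

72 − 2×25→22 − 2×10→2 − 2×1→0
Total coins = 2 + 2 + 2 = 6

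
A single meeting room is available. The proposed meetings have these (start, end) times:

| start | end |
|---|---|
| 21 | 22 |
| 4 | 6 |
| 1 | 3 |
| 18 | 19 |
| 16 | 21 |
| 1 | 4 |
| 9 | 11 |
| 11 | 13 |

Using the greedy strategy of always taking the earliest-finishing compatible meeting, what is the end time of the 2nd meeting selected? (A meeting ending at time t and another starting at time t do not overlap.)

Sort by end time and greedily take each interval whose start is ≥ the last chosen end.
Sorted by end: (1,3)  (1,4)  (4,6)  (9,11)  (11,13)  (18,19)  (16,21)  (21,22)
take (1,3); skip (1,4); take (4,6); take (9,11); take (11,13); take (18,19); skip (16,21); take (21,22).
Selected: (1,3) (4,6) (9,11) (11,13) (18,19) (21,22)

6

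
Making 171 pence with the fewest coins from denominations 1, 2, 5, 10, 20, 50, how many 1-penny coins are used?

1

Use the largest denomination that fits, subtract, and repeat.
171 = 3×50 + 1×20 + 1×1
Count of 1: 1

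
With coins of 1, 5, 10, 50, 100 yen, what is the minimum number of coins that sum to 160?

3

Use the largest denomination that fits, subtract, and repeat.
160 − 1×100→60 − 1×50→10 − 1×10→0
Total coins = 1 + 1 + 1 = 3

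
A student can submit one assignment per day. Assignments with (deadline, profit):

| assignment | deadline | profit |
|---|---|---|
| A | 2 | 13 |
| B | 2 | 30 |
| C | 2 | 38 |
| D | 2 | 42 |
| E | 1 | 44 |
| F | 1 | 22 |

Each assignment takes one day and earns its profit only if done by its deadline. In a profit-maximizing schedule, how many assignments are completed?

Profit order: E=44 D=42 C=38 B=30 F=22 A=13
Assign: E→slot 1, D→slot 2, C skipped, B skipped, F skipped, A skipped.
Slots: [1:E] [2:D]
2 of 6 scheduled.

2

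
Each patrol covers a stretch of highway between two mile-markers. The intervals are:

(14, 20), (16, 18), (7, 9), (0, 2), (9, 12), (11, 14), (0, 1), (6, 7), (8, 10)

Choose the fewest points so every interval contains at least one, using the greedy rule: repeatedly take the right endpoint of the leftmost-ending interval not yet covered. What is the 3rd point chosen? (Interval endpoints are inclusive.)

10

Sort by right endpoint; whenever an interval is uncovered, place a point at its right end.
By right end: [0,1]  [0,2]  [6,7]  [7,9]  [8,10]  [9,12]  [11,14]  [16,18]  [14,20]
[0,1] uncovered → point at 1; [6,7] uncovered → point at 7; [8,10] uncovered → point at 10; [11,14] uncovered → point at 14; [16,18] uncovered → point at 18.
Points: 1, 7, 10, 14, 18 (5 total).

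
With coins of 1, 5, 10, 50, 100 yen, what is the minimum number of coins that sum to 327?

327 = 3×100 + 2×10 + 1×5 + 2×1
Total coins = 3 + 2 + 1 + 2 = 8

8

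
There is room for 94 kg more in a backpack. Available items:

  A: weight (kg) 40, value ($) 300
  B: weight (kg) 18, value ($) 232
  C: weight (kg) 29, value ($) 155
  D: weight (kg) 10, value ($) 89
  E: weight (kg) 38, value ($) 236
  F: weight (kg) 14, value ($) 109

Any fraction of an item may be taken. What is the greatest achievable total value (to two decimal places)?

804.53

Ratios (sorted): B 12.89, D 8.90, F 7.79, A 7.50, E 6.21, C 5.34
take B (18 @ 232); take D (10 @ 89); take F (14 @ 109); take A (40 @ 300); take 12/38 of E → 74.53. Capacity used 94/94.
Total value = 804.53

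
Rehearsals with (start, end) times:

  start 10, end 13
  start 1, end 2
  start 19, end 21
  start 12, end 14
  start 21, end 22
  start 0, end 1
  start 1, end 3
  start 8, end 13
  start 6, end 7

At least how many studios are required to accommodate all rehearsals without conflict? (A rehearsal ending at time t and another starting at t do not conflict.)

3

Events (time:±→running): 0:+→1 1:-→0 1:+→1 1:+→2 2:-→1 3:-→0 6:+→1 7:-→0 8:+→1 10:+→2 12:+→3 … peak 3.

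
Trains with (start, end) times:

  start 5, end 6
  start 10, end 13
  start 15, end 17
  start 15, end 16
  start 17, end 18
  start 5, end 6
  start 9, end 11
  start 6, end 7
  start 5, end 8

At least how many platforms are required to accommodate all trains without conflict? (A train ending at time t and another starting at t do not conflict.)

3

Count concurrent intervals with a sweep; the peak is the room count.
Events (time:±→running): 5:+→1 5:+→2 5:+→3 … peak 3.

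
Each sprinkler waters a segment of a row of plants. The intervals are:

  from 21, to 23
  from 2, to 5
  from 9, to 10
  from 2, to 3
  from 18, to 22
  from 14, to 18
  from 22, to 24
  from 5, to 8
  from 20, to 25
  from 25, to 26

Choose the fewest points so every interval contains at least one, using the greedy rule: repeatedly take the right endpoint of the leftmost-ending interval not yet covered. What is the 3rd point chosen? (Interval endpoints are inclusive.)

By right end: [2,3]  [2,5]  [5,8]  [9,10]  [14,18]  [18,22]  [21,23]  [22,24]  [20,25]  [25,26]
[2,3] uncovered → point at 3; [5,8] uncovered → point at 8; [9,10] uncovered → point at 10; [14,18] uncovered → point at 18; [21,23] uncovered → point at 23; [25,26] uncovered → point at 26.
Points: 3, 8, 10, 18, 23, 26 (6 total).

10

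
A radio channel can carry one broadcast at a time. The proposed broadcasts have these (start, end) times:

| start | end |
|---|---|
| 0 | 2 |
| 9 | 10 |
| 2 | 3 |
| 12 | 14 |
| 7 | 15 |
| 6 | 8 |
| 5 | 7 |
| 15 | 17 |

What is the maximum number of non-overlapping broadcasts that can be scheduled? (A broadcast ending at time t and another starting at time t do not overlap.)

Greedy by earliest finish: after sorting by end time, pick each interval compatible with the last pick.
Sorted by end: (0,2)  (2,3)  (5,7)  (6,8)  (9,10)  (12,14)  (7,15)  (15,17)
take (0,2); take (2,3); take (5,7); skip (6,8); take (9,10); take (12,14); take (15,17).
Selected 6 broadcasts.

6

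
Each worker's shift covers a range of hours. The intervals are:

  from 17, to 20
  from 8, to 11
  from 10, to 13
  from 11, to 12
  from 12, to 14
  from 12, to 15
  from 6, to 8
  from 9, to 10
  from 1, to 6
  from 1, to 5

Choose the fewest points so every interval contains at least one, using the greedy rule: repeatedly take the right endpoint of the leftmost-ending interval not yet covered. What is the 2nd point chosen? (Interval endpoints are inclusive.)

8

Sorted: [1,5] [1,6] [6,8] [9,10] [8,11] [11,12] [10,13] [12,14] [12,15] [17,20]
{[1,5],[1,6]} hit by 5; {[6,8]} hit by 8; {[9,10],[8,11]} hit by 10; {[11,12],[10,13],[12,14],[12,15]} hit by 12; {[17,20]} hit by 20.
Points: 5, 8, 10, 12, 20 (5 total).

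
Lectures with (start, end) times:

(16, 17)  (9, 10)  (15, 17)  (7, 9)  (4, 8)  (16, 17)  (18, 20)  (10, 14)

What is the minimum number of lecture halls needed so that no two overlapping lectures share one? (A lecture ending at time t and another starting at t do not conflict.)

3

Events (time:±→running): 4:+→1 7:+→2 8:-→1 9:-→0 9:+→1 10:-→0 10:+→1 14:-→0 15:+→1 16:+→2 16:+→3 … peak 3.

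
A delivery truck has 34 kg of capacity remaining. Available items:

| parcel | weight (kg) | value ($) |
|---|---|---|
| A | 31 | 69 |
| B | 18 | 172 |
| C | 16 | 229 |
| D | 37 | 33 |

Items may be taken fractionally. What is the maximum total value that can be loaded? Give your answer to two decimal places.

401.00

Ratios (sorted): C 14.31, B 9.56, A 2.23, D 0.89
take C (16 @ 229); take B (18 @ 172). Capacity used 34/34.
Total value = 401.00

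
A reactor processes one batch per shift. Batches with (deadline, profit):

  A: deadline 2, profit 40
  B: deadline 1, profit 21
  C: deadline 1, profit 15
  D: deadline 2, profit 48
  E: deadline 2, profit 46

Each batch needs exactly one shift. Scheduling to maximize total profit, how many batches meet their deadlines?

2

By profit: D(d2,48), E(d2,46), A(d2,40), B(d1,21), C(d1,15)
D→slot 2; E→slot 1; A skipped; B skipped; C skipped.
2 of 5 scheduled.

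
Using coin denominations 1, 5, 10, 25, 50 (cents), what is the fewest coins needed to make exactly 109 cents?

7

Greedy: take as many of the largest coin as possible, then repeat with the remainder.
109 − 2×50→9 − 1×5→4 − 4×1→0
Total coins = 2 + 1 + 4 = 7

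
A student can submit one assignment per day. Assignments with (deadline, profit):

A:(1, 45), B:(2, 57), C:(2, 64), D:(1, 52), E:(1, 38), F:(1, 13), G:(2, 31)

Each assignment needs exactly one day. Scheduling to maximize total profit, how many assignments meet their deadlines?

By profit: C(d2,64), B(d2,57), D(d1,52), A(d1,45), E(d1,38), G(d2,31), F(d1,13)
C→slot 2; B→slot 1; D skipped; A skipped; E skipped; G skipped; F skipped.
2 of 7 scheduled.

2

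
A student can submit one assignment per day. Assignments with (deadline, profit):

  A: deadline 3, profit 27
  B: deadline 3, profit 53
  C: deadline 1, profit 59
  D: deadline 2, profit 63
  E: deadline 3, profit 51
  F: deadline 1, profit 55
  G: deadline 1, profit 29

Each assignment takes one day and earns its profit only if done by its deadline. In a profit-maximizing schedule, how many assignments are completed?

3

Take jobs in profit order; each goes to the latest open slot no later than its deadline.
Profit order: D=63 C=59 F=55 B=53 E=51 G=29 A=27
Assign: D→slot 2, C→slot 1, F skipped, B→slot 3, E skipped, G skipped, A skipped.
Slots: [1:C] [2:D] [3:B]
3 of 7 scheduled.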